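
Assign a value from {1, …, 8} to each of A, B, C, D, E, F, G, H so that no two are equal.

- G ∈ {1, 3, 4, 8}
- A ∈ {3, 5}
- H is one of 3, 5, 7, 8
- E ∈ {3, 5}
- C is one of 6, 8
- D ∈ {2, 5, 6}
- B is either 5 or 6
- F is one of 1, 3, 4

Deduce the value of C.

The 8 variables draw from only 8 values {1, 2, 3, 4, 5, 6, 7, 8}, so each is used; only D can be 2, hence D = 2.
The 7 still-open variables together cover exactly {1, 3, 4, 5, 6, 7, 8} — 7 values for 7 variables — and 7 appears only in H's list, so H = 7.
The 2 variables A and E are confined to {3, 5}, which locks those values in; drop them from B, F, G.
That leaves B = 6. So C can't be 6.
So C = 8.

8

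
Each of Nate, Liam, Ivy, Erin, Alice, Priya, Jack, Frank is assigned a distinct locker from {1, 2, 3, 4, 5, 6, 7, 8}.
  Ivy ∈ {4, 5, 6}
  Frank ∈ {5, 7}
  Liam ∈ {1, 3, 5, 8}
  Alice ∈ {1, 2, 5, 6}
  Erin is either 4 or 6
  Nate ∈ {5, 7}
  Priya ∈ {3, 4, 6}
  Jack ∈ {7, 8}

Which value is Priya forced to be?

3

The 8 variables draw from only 8 values {1, 2, 3, 4, 5, 6, 7, 8}, so each is used; only Alice can be 2, hence Alice = 2.
The 7 still-open variables draw from only 7 values {1, 3, 4, 5, 6, 7, 8}, so each is used; only Liam can be 1, hence Liam = 1.
The 6 still-open variables together cover exactly {3, 4, 5, 6, 7, 8} — 6 values for 6 variables — and 3 appears only in Priya's list, so Priya = 3.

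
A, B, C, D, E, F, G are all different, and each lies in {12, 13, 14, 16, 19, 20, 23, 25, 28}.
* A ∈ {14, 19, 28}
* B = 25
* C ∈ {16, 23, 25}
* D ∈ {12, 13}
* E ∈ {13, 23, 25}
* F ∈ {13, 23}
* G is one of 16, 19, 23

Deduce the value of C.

16

B must be 25 (only option left). Eliminate 25 elsewhere: C, E.
E and F share exactly the 2 values {13, 23}; by pigeonhole those values go to them, so strike 13, 23 from C, D, G.
So C = 16.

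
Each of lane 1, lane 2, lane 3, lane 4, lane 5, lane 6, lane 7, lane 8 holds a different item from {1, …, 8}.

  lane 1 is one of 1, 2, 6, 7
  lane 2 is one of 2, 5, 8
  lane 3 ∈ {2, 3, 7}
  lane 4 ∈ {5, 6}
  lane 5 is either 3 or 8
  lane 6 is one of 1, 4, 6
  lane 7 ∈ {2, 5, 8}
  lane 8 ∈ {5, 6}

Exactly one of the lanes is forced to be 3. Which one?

The 8 variables together cover exactly {1, 2, 3, 4, 5, 6, 7, 8} — 8 values for 8 variables — and 4 appears only in lane 6's list, so lane 6 = 4.
Among the 7 still-open variables, 1 fits only lane 1 (and all 7 values in {1, 2, 3, 5, 6, 7, 8} must be used), so lane 1 = 1.
The 6 still-open variables draw from only 6 values {2, 3, 5, 6, 7, 8}, so each is used; only lane 3 can be 7, hence lane 3 = 7.
The 5 still-open variables together cover exactly {2, 3, 5, 6, 8} — 5 values for 5 variables — and 3 appears only in lane 5's list, so lane 5 = 3.

lane 5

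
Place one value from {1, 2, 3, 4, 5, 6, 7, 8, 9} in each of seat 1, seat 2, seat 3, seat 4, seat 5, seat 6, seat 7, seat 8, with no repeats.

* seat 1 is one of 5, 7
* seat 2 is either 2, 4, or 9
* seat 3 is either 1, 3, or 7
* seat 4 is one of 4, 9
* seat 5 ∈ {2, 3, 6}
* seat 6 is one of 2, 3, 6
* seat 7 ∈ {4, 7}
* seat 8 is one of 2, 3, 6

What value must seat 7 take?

7

The 8 variables draw from only 8 values {1, 2, 3, 4, 5, 6, 7, 9}, so each is used; only seat 3 can be 1, hence seat 3 = 1.
The 7 still-open variables together cover exactly {2, 3, 4, 5, 6, 7, 9} — 7 values for 7 variables — and 5 appears only in seat 1's list, so seat 1 = 5.
The 6 still-open variables draw from only 6 values {2, 3, 4, 6, 7, 9}, so each is used; only seat 7 can be 7, hence seat 7 = 7.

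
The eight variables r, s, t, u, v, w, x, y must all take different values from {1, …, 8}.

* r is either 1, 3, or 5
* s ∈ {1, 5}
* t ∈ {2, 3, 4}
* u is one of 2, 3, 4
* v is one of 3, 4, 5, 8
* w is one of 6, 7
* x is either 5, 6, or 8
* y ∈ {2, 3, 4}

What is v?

8

Among the 8 variables, 7 fits only w (and all 8 values in {1, 2, 3, 4, 5, 6, 7, 8} must be used), so w = 7.
Among the 7 still-open variables, 6 fits only x (and all 7 values in {1, 2, 3, 4, 5, 6, 8} must be used), so x = 6.
The 6 still-open variables together cover exactly {1, 2, 3, 4, 5, 8} — 6 values for 6 variables — and 8 appears only in v's list, so v = 8.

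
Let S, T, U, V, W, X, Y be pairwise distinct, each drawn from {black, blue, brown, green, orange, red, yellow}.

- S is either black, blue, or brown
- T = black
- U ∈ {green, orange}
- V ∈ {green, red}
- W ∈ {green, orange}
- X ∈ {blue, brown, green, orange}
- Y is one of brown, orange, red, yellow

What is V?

red

T has just one choice, so T = black. So S can't be black.
The 6 still-open variables draw from only 6 values {blue, brown, green, orange, red, yellow}, so each is used; only Y can be yellow, hence Y = yellow.
The 5 still-open variables together cover exactly {blue, brown, green, orange, red} — 5 values for 5 variables — and red appears only in V's list, so V = red.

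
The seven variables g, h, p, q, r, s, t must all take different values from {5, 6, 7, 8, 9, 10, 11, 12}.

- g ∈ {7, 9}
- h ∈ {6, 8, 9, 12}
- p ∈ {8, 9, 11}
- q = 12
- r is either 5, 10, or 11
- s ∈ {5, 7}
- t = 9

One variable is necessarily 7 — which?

q must be 12 (only option left). Strike 12 from h.
That leaves t = 9. So g, h, p can't be 9.
So 7 goes to g.

g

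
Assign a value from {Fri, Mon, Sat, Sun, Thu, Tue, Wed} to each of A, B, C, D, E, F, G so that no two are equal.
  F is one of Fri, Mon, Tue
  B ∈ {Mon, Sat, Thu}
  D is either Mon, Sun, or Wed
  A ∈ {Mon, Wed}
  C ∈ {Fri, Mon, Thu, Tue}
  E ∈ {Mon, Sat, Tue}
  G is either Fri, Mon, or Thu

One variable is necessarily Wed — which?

A

The 7 variables draw from only 7 values {Fri, Mon, Sat, Sun, Thu, Tue, Wed}, so each is used; only D can be Sun, hence D = Sun.
Among the 6 still-open variables, Wed fits only A (and all 6 values in {Fri, Mon, Sat, Thu, Tue, Wed} must be used), so A = Wed.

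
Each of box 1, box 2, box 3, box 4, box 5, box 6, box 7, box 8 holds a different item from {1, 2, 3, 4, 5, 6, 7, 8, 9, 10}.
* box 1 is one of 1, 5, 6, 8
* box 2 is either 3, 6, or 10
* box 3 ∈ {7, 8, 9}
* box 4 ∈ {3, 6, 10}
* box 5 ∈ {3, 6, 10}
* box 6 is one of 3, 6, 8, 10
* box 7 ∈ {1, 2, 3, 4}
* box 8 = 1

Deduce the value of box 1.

box 8's domain is down to {1}, so box 8 = 1. So box 1, box 7 can't be 1.
box 2, box 4, box 5 between them cover only {3, 6, 10} — a naked triple. Remove those values from box 1, box 6, box 7.
That leaves box 6 = 8. So box 1, box 3 can't be 8.
So box 1 = 5.

5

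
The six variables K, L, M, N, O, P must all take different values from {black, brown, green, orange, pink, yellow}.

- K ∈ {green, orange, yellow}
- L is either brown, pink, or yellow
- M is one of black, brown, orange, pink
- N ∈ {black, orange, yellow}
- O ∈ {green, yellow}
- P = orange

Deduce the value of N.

black

P must be orange (only option left). Remove orange from K, M, N.
The 2 variables K and O are confined to {green, yellow}, which locks those values in; drop them from L, N.
So N = black.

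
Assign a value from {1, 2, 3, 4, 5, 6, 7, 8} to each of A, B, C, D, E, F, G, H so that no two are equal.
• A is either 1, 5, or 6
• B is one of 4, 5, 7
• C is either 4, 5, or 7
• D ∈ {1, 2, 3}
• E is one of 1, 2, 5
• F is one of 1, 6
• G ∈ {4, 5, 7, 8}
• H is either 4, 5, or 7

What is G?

8

The 8 variables together cover exactly {1, 2, 3, 4, 5, 6, 7, 8} — 8 values for 8 variables — and 3 appears only in D's list, so D = 3.
The 7 still-open variables together cover exactly {1, 2, 4, 5, 6, 7, 8} — 7 values for 7 variables — and 2 appears only in E's list, so E = 2.
The 6 still-open variables draw from only 6 values {1, 4, 5, 6, 7, 8}, so each is used; only G can be 8, hence G = 8.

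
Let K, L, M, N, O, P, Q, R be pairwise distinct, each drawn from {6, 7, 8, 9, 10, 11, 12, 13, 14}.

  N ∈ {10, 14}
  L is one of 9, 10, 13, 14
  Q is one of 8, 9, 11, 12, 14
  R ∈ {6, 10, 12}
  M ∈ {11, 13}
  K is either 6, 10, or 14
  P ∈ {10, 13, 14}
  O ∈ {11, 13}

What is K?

Among the 8 variables, 8 fits only Q (and all 8 values in {6, 8, 9, 10, 11, 12, 13, 14} must be used), so Q = 8.
The 7 still-open variables together cover exactly {6, 9, 10, 11, 12, 13, 14} — 7 values for 7 variables — and 9 appears only in L's list, so L = 9.
The 6 still-open variables together cover exactly {6, 10, 11, 12, 13, 14} — 6 values for 6 variables — and 12 appears only in R's list, so R = 12.
The 5 still-open variables draw from only 5 values {6, 10, 11, 13, 14}, so each is used; only K can be 6, hence K = 6.

6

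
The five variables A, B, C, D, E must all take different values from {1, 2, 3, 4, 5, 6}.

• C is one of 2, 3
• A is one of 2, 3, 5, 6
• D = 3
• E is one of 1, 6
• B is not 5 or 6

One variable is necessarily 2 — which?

C

D has just one choice, so D = 3. So A, B, C can't be 3.
So 2 goes to C.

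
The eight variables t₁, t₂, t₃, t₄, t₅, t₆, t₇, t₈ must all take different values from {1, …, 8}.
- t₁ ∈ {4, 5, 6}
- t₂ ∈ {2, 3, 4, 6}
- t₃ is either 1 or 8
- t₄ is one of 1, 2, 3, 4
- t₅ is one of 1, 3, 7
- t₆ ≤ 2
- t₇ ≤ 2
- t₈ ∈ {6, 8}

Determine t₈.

6

Among the 8 variables, 5 fits only t₁ (and all 8 values in {1, 2, 3, 4, 5, 6, 7, 8} must be used), so t₁ = 5.
The 7 still-open variables together cover exactly {1, 2, 3, 4, 6, 7, 8} — 7 values for 7 variables — and 7 appears only in t₅'s list, so t₅ = 7.
The 2 variables t₆ and t₇ are confined to {1, 2}, which locks those values in; drop them from t₂, t₃, t₄.
t₃ has just one choice, so t₃ = 8. Eliminate 8 elsewhere: t₈.
So t₈ = 6.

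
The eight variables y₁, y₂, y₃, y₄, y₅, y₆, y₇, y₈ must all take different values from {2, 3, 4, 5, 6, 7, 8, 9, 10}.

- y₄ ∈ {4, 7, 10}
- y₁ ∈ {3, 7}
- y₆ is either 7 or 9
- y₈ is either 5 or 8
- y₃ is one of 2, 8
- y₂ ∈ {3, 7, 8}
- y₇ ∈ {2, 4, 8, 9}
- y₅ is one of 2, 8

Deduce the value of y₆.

The 8 variables together cover exactly {2, 3, 4, 5, 7, 8, 9, 10} — 8 values for 8 variables — and 5 appears only in y₈'s list, so y₈ = 5.
The 7 still-open variables draw from only 7 values {2, 3, 4, 7, 8, 9, 10}, so each is used; only y₄ can be 10, hence y₄ = 10.
The 6 still-open variables draw from only 6 values {2, 3, 4, 7, 8, 9}, so each is used; only y₇ can be 4, hence y₇ = 4.
The 5 still-open variables together cover exactly {2, 3, 7, 8, 9} — 5 values for 5 variables — and 9 appears only in y₆'s list, so y₆ = 9.

9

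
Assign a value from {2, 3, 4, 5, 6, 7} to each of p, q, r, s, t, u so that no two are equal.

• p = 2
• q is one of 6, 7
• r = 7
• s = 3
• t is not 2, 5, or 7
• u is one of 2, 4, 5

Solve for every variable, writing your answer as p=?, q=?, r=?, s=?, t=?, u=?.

p's domain is down to {2}, so p = 2. So u can't be 2.
r must be 7 (only option left). So q can't be 7.
That leaves s = 3. Eliminate 3 elsewhere: t.
q's domain is down to {6}, so q = 6. So t can't be 6.
t has just one choice, so t = 4. Strike 4 from u.
That leaves u = 5.

p=2, q=6, r=7, s=3, t=4, u=5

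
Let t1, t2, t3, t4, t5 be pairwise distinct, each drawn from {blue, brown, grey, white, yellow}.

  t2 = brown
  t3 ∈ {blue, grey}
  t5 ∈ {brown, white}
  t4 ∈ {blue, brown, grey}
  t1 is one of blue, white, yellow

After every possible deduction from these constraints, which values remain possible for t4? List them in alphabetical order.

t2's domain is down to {brown}, so t2 = brown. So t4, t5 can't be brown.
t5 must be white (only option left). Eliminate white elsewhere: t1.
The 3 still-open variables draw from only 3 values {blue, grey, yellow}, so each is used; only t1 can be yellow, hence t1 = yellow.
No further eliminations apply; t4 can still be any of blue, grey.

blue, grey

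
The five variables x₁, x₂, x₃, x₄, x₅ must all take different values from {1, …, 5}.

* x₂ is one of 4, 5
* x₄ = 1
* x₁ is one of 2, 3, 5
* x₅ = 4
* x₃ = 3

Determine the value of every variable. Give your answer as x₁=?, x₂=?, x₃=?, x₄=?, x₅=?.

x₃ has just one choice, so x₃ = 3. So x₁ can't be 3.
x₄ has just one choice, so x₄ = 1.
x₅ has just one choice, so x₅ = 4. Eliminate 4 elsewhere: x₂.
That leaves x₂ = 5. Eliminate 5 elsewhere: x₁.
x₁'s domain is down to {2}, so x₁ = 2.

x₁=2, x₂=5, x₃=3, x₄=1, x₅=4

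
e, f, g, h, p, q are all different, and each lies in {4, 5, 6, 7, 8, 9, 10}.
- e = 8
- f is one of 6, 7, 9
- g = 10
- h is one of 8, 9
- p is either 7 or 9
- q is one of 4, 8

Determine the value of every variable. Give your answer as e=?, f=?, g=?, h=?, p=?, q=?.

e=8, f=6, g=10, h=9, p=7, q=4

e has just one choice, so e = 8. Strike 8 from h, q.
That leaves g = 10.
h's domain is down to {9}, so h = 9. Eliminate 9 elsewhere: f, p.
p must be 7 (only option left). So f can't be 7.
q has just one choice, so q = 4.
That leaves f = 6.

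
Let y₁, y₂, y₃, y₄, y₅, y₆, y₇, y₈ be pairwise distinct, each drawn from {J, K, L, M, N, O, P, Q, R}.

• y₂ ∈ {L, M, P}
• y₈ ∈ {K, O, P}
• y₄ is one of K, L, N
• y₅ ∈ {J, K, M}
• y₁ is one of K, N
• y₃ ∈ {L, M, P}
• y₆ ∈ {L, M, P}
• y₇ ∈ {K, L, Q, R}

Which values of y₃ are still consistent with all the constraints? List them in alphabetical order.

y₂, y₃, y₆ share exactly the 3 values {L, M, P}; by pigeonhole those values go to them, so strike L, M, P from y₄, y₅, y₇, y₈.
y₁ and y₄ between them cover only {K, N} — a naked pair. Remove those values from y₅, y₇, y₈.
y₅ must be J (only option left).
y₈ must be O (only option left).
No further eliminations apply; y₃ can still be any of L, M, P.

L, M, P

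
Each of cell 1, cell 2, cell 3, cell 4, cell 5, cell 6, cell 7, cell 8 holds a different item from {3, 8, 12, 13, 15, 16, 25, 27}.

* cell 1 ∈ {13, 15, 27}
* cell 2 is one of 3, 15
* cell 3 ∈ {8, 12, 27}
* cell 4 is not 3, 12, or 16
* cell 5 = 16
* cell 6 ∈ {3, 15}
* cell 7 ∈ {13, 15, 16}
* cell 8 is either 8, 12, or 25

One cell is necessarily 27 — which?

cell 5 must be 16 (only option left). Remove 16 from cell 7.
cell 2 and cell 6 share exactly the 2 values {3, 15}; by pigeonhole those values go to them, so strike 3, 15 from cell 1, cell 4, cell 7.
cell 7's domain is down to {13}, so cell 7 = 13. So cell 1, cell 4 can't be 13.
So 27 goes to cell 1.

cell 1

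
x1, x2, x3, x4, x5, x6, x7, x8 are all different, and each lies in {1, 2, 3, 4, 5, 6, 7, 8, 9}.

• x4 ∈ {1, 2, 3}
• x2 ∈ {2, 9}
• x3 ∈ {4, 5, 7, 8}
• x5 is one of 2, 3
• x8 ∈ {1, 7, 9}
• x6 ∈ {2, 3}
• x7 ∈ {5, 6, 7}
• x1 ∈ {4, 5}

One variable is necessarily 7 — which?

x8

x5 and x6 share exactly the 2 values {2, 3}; by pigeonhole those values go to them, so strike 2, 3 from x2, x4.
x2's domain is down to {9}, so x2 = 9. Remove 9 from x8.
x4 has just one choice, so x4 = 1. Strike 1 from x8.
So 7 goes to x8.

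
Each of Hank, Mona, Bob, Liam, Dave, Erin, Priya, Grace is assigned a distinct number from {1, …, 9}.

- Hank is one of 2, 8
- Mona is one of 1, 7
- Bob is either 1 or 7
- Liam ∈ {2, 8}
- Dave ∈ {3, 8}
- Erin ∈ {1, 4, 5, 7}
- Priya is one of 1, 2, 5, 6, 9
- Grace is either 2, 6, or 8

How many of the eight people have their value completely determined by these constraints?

Hank and Liam share exactly the 2 values {2, 8}; by pigeonhole those values go to them, so strike 2, 8 from Dave, Priya, Grace.
That leaves Dave = 3.
That leaves Grace = 6. Strike 6 from Priya.
The 2 variables Mona and Bob are confined to {1, 7}, which locks those values in; drop them from Erin, Priya.
Determined: Dave=3, Grace=6. The other people each still have more than one consistent value. That makes 2.

2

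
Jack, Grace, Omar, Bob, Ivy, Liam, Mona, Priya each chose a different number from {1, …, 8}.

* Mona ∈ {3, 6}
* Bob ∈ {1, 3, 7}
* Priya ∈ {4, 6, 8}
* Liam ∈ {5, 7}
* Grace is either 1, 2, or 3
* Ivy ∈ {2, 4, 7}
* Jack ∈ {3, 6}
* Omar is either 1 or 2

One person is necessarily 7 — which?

Bob

The 8 variables together cover exactly {1, 2, 3, 4, 5, 6, 7, 8} — 8 values for 8 variables — and 5 appears only in Liam's list, so Liam = 5.
The 7 still-open variables draw from only 7 values {1, 2, 3, 4, 6, 7, 8}, so each is used; only Priya can be 8, hence Priya = 8.
Among the 6 still-open variables, 4 fits only Ivy (and all 6 values in {1, 2, 3, 4, 6, 7} must be used), so Ivy = 4.
The 5 still-open variables together cover exactly {1, 2, 3, 6, 7} — 5 values for 5 variables — and 7 appears only in Bob's list, so Bob = 7.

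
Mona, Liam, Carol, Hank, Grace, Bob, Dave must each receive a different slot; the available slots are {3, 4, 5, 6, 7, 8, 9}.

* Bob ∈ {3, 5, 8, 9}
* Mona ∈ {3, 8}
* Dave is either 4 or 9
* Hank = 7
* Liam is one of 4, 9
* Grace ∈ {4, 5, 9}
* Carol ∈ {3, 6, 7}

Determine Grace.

Hank's domain is down to {7}, so Hank = 7. So Carol can't be 7.
The 6 still-open variables draw from only 6 values {3, 4, 5, 6, 8, 9}, so each is used; only Carol can be 6, hence Carol = 6.
Liam and Dave between them cover only {4, 9} — a naked pair. Remove those values from Grace, Bob.
So Grace = 5.

5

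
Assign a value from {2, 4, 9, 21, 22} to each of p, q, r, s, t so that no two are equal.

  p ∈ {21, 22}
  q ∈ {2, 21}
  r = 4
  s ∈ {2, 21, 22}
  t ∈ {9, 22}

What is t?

9

r has just one choice, so r = 4.
The 4 still-open variables draw from only 4 values {2, 9, 21, 22}, so each is used; only t can be 9, hence t = 9.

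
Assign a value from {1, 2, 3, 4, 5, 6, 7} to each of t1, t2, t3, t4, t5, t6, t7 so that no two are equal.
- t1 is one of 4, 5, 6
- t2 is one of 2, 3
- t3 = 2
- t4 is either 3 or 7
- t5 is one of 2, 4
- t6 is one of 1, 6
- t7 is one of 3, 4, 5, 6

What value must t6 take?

1

t3 must be 2 (only option left). So t2, t5 can't be 2.
t5 must be 4 (only option left). So t1, t7 can't be 4.
t2's domain is down to {3}, so t2 = 3. Eliminate 3 elsewhere: t4, t7.
t4 has just one choice, so t4 = 7.
The 3 still-open variables together cover exactly {1, 5, 6} — 3 values for 3 variables — and 1 appears only in t6's list, so t6 = 1.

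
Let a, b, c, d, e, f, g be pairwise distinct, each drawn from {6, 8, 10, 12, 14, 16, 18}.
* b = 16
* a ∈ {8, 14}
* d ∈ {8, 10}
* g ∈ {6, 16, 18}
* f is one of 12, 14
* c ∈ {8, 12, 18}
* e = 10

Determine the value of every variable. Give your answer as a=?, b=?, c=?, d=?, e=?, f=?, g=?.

b must be 16 (only option left). Strike 16 from g.
e has just one choice, so e = 10. Strike 10 from d.
d must be 8 (only option left). Eliminate 8 elsewhere: a, c.
a's domain is down to {14}, so a = 14. Remove 14 from f.
That leaves f = 12. Strike 12 from c.
That leaves c = 18. Strike 18 from g.
g must be 6 (only option left).

a=14, b=16, c=18, d=8, e=10, f=12, g=6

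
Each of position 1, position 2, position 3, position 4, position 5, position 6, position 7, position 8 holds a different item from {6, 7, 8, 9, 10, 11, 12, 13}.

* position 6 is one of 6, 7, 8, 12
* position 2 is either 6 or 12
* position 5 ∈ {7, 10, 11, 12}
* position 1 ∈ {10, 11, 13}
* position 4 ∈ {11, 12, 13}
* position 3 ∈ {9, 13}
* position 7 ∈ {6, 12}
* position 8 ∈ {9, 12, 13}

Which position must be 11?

position 4

The 8 variables together cover exactly {6, 7, 8, 9, 10, 11, 12, 13} — 8 values for 8 variables — and 8 appears only in position 6's list, so position 6 = 8.
The 7 still-open variables together cover exactly {6, 7, 9, 10, 11, 12, 13} — 7 values for 7 variables — and 7 appears only in position 5's list, so position 5 = 7.
Among the 6 still-open variables, 10 fits only position 1 (and all 6 values in {6, 9, 10, 11, 12, 13} must be used), so position 1 = 10.
Among the 5 still-open variables, 11 fits only position 4 (and all 5 values in {6, 9, 11, 12, 13} must be used), so position 4 = 11.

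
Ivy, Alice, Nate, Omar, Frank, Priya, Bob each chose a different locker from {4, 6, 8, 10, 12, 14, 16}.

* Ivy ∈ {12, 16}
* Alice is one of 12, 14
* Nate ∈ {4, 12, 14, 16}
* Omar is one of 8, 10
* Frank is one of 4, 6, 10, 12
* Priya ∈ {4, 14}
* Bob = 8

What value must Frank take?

6

Bob must be 8 (only option left). So Omar can't be 8.
That leaves Omar = 10. Strike 10 from Frank.
The 5 still-open variables together cover exactly {4, 6, 12, 14, 16} — 5 values for 5 variables — and 6 appears only in Frank's list, so Frank = 6.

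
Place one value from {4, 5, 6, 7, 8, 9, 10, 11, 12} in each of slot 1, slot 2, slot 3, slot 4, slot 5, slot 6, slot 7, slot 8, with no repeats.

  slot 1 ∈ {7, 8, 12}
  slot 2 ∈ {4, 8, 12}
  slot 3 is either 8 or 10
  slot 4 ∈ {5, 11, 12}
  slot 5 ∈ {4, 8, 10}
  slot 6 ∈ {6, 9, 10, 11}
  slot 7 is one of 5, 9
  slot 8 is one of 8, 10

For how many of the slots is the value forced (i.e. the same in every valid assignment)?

slot 3 and slot 8 share exactly the 2 values {8, 10}; by pigeonhole those values go to them, so strike 8, 10 from slot 1, slot 2, slot 5, slot 6.
slot 5 has just one choice, so slot 5 = 4. Remove 4 from slot 2.
slot 2's domain is down to {12}, so slot 2 = 12. Remove 12 from slot 1, slot 4.
That leaves slot 1 = 7.
Determined: slot 1=7, slot 2=12, slot 5=4. The other slots each still have more than one consistent value. That makes 3.

3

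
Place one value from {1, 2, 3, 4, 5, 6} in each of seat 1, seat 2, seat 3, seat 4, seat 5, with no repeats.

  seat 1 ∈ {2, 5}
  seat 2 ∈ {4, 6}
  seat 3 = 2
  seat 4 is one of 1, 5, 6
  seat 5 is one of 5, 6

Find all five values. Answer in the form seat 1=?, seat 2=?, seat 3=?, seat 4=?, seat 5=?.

seat 1=5, seat 2=4, seat 3=2, seat 4=1, seat 5=6

seat 3 must be 2 (only option left). Remove 2 from seat 1.
That leaves seat 1 = 5. Eliminate 5 elsewhere: seat 4, seat 5.
seat 5 must be 6 (only option left). Strike 6 from seat 2, seat 4.
seat 2 has just one choice, so seat 2 = 4.
seat 4 must be 1 (only option left).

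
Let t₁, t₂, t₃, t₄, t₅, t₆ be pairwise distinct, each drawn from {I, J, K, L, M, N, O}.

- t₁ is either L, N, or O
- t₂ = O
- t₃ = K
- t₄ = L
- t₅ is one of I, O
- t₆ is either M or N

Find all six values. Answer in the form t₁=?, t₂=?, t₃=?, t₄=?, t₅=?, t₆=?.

t₁=N, t₂=O, t₃=K, t₄=L, t₅=I, t₆=M

t₂ must be O (only option left). Strike O from t₁, t₅.
t₃ has just one choice, so t₃ = K.
t₄ has just one choice, so t₄ = L. Remove L from t₁.
t₅'s domain is down to {I}, so t₅ = I.
t₁ must be N (only option left). Eliminate N elsewhere: t₆.
t₆ has just one choice, so t₆ = M.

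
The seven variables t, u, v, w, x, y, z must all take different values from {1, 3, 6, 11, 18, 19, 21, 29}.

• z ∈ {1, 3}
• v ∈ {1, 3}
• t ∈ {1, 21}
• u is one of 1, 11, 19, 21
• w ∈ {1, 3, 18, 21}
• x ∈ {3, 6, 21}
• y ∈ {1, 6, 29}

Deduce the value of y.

v and z share exactly the 2 values {1, 3}; by pigeonhole those values go to them, so strike 1, 3 from t, u, w, x, y.
t has just one choice, so t = 21. Eliminate 21 elsewhere: u, w, x.
w has just one choice, so w = 18.
x's domain is down to {6}, so x = 6. Strike 6 from y.
So y = 29.

29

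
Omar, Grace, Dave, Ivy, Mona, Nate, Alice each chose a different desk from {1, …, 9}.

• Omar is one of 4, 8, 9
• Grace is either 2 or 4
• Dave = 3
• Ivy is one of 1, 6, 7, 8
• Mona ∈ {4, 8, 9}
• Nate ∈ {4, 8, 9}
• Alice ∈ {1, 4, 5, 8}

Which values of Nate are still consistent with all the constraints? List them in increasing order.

Dave must be 3 (only option left).
Omar, Mona, Nate between them cover only {4, 8, 9} — a naked triple. Remove those values from Grace, Ivy, Alice.
That leaves Grace = 2.
No further eliminations apply; Nate can still be any of 4, 8, 9.

4, 8, 9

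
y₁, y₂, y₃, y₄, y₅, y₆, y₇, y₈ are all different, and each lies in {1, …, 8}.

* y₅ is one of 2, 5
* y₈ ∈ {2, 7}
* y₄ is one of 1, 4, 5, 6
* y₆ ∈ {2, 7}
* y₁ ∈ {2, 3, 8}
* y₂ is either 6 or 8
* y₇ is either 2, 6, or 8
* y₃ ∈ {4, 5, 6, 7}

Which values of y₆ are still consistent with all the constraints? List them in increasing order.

Among the 8 variables, 1 fits only y₄ (and all 8 values in {1, 2, 3, 4, 5, 6, 7, 8} must be used), so y₄ = 1.
The 7 still-open variables together cover exactly {2, 3, 4, 5, 6, 7, 8} — 7 values for 7 variables — and 3 appears only in y₁'s list, so y₁ = 3.
The 6 still-open variables together cover exactly {2, 4, 5, 6, 7, 8} — 6 values for 6 variables — and 4 appears only in y₃'s list, so y₃ = 4.
The 5 still-open variables draw from only 5 values {2, 5, 6, 7, 8}, so each is used; only y₅ can be 5, hence y₅ = 5.
y₆ and y₈ between them cover only {2, 7} — a naked pair. Remove those values from y₇.
No further eliminations apply; y₆ can still be any of 2, 7.

2, 7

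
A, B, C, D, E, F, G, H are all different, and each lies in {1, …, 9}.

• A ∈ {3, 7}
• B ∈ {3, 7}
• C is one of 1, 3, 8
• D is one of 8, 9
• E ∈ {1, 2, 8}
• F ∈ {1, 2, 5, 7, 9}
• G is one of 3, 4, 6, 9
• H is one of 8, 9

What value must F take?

5

A and B between them cover only {3, 7} — a naked pair. Remove those values from C, F, G.
D and H share exactly the 2 values {8, 9}; by pigeonhole those values go to them, so strike 8, 9 from C, E, F, G.
C must be 1 (only option left). Strike 1 from E, F.
E's domain is down to {2}, so E = 2. So F can't be 2.
So F = 5.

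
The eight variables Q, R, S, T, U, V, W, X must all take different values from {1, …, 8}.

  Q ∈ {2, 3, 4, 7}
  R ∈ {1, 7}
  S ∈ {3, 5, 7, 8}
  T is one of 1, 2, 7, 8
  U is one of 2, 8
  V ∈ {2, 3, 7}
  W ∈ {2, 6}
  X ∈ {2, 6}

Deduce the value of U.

Among the 8 variables, 4 fits only Q (and all 8 values in {1, 2, 3, 4, 5, 6, 7, 8} must be used), so Q = 4.
Among the 7 still-open variables, 5 fits only S (and all 7 values in {1, 2, 3, 5, 6, 7, 8} must be used), so S = 5.
The 6 still-open variables draw from only 6 values {1, 2, 3, 6, 7, 8}, so each is used; only V can be 3, hence V = 3.
W and X between them cover only {2, 6} — a naked pair. Remove those values from T, U.
So U = 8.

8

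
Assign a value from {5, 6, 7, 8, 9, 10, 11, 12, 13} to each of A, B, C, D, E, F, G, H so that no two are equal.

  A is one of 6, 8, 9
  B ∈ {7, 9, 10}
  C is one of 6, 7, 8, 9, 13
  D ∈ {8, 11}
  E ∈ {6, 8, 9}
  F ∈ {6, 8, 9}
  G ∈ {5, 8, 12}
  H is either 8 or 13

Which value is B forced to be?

A, E, F share exactly the 3 values {6, 8, 9}; by pigeonhole those values go to them, so strike 6, 8, 9 from B, C, D, G, H.
D has just one choice, so D = 11.
That leaves H = 13. So C can't be 13.
C must be 7 (only option left). Strike 7 from B.
So B = 10.

10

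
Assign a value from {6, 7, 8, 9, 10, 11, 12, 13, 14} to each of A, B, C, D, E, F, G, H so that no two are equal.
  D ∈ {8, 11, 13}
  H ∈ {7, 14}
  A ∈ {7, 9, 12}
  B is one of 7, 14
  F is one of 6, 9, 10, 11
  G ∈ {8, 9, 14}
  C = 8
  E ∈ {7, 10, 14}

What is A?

C must be 8 (only option left). So D, G can't be 8.
B and H share exactly the 2 values {7, 14}; by pigeonhole those values go to them, so strike 7, 14 from A, E, G.
That leaves E = 10. Eliminate 10 elsewhere: F.
That leaves G = 9. So A, F can't be 9.
So A = 12.

12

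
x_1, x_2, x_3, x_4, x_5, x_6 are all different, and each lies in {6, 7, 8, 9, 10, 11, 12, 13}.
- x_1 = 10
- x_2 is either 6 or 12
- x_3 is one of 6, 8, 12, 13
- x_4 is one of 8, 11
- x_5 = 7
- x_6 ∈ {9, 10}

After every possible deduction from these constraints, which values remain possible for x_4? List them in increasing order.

x_1's domain is down to {10}, so x_1 = 10. So x_6 can't be 10.
x_5 has just one choice, so x_5 = 7.
That leaves x_6 = 9.
No further eliminations apply; x_4 can still be any of 8, 11.

8, 11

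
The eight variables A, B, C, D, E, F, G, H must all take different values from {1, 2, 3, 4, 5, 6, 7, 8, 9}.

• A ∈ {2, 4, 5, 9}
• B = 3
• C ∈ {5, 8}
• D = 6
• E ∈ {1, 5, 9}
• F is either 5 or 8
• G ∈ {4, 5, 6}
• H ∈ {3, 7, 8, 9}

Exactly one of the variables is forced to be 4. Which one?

G

B's domain is down to {3}, so B = 3. Strike 3 from H.
D's domain is down to {6}, so D = 6. Eliminate 6 elsewhere: G.
C and F share exactly the 2 values {5, 8}; by pigeonhole those values go to them, so strike 5, 8 from A, E, G, H.
So 4 goes to G.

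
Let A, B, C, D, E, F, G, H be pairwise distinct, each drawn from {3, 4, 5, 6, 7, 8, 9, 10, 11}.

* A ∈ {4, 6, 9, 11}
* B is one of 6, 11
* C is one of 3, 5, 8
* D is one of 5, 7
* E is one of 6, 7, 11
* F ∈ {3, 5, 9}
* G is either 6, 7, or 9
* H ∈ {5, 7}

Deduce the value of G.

9

Among the 8 variables, 4 fits only A (and all 8 values in {3, 4, 5, 6, 7, 8, 9, 11} must be used), so A = 4.
Among the 7 still-open variables, 8 fits only C (and all 7 values in {3, 5, 6, 7, 8, 9, 11} must be used), so C = 8.
The 6 still-open variables together cover exactly {3, 5, 6, 7, 9, 11} — 6 values for 6 variables — and 3 appears only in F's list, so F = 3.
The 5 still-open variables draw from only 5 values {5, 6, 7, 9, 11}, so each is used; only G can be 9, hence G = 9.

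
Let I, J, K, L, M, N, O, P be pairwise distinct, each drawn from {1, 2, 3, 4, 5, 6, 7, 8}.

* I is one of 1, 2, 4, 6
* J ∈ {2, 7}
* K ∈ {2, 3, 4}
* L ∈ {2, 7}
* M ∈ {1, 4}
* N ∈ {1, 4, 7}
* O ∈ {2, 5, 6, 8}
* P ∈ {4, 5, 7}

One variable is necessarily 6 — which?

I

Among the 8 variables, 3 fits only K (and all 8 values in {1, 2, 3, 4, 5, 6, 7, 8} must be used), so K = 3.
The 7 still-open variables draw from only 7 values {1, 2, 4, 5, 6, 7, 8}, so each is used; only O can be 8, hence O = 8.
Among the 6 still-open variables, 5 fits only P (and all 6 values in {1, 2, 4, 5, 6, 7} must be used), so P = 5.
The 5 still-open variables draw from only 5 values {1, 2, 4, 6, 7}, so each is used; only I can be 6, hence I = 6.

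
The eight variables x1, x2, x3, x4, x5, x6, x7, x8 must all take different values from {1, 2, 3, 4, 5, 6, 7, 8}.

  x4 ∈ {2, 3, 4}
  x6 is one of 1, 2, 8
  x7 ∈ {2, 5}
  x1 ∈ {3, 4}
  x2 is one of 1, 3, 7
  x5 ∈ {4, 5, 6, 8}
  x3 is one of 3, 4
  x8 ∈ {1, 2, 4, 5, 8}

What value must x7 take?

The 8 variables draw from only 8 values {1, 2, 3, 4, 5, 6, 7, 8}, so each is used; only x5 can be 6, hence x5 = 6.
Among the 7 still-open variables, 7 fits only x2 (and all 7 values in {1, 2, 3, 4, 5, 7, 8} must be used), so x2 = 7.
x1 and x3 between them cover only {3, 4} — a naked pair. Remove those values from x4, x8.
x4's domain is down to {2}, so x4 = 2. Remove 2 from x6, x7, x8.
So x7 = 5.

5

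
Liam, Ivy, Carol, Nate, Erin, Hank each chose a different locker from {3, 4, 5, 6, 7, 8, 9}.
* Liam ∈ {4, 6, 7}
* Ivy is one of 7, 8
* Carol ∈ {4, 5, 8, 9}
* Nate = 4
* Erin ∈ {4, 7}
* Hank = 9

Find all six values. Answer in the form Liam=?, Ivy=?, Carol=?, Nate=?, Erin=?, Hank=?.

Nate has just one choice, so Nate = 4. Remove 4 from Liam, Carol, Erin.
Erin has just one choice, so Erin = 7. Remove 7 from Liam, Ivy.
That leaves Hank = 9. Strike 9 from Carol.
Liam must be 6 (only option left).
Ivy has just one choice, so Ivy = 8. So Carol can't be 8.
Carol has just one choice, so Carol = 5.

Liam=6, Ivy=8, Carol=5, Nate=4, Erin=7, Hank=9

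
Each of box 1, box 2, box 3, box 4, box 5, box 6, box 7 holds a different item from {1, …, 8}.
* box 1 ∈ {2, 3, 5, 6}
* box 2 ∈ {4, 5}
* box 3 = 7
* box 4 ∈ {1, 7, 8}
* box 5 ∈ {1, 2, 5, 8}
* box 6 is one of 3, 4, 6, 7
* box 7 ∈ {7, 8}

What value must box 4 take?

box 3 has just one choice, so box 3 = 7. Strike 7 from box 4, box 6, box 7.
box 7 must be 8 (only option left). Strike 8 from box 4, box 5.
So box 4 = 1.

1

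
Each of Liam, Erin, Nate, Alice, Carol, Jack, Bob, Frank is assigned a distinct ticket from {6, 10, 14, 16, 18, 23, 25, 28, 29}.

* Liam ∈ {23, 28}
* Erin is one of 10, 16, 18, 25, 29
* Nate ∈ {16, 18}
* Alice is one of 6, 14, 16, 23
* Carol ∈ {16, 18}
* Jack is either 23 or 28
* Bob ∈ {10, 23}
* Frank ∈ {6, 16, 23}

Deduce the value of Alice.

Liam and Jack share exactly the 2 values {23, 28}; by pigeonhole those values go to them, so strike 23, 28 from Alice, Bob, Frank.
That leaves Bob = 10. Strike 10 from Erin.
The 2 variables Nate and Carol are confined to {16, 18}, which locks those values in; drop them from Erin, Alice, Frank.
Frank has just one choice, so Frank = 6. Strike 6 from Alice.
So Alice = 14.

14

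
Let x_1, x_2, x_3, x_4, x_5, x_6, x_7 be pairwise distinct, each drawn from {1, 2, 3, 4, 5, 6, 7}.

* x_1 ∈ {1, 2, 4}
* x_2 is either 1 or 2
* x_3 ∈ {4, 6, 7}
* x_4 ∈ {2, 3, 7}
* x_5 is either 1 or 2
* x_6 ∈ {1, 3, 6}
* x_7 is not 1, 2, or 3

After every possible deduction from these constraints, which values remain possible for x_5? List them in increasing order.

The 7 variables together cover exactly {1, 2, 3, 4, 5, 6, 7} — 7 values for 7 variables — and 5 appears only in x_7's list, so x_7 = 5.
x_2 and x_5 share exactly the 2 values {1, 2}; by pigeonhole those values go to them, so strike 1, 2 from x_1, x_4, x_6.
x_1 must be 4 (only option left). Eliminate 4 elsewhere: x_3.
No further eliminations apply; x_5 can still be any of 1, 2.

1, 2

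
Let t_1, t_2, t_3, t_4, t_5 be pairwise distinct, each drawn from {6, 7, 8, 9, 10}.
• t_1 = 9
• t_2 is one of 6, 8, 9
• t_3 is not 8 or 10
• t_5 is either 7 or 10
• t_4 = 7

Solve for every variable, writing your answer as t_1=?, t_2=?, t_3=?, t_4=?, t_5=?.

t_1=9, t_2=8, t_3=6, t_4=7, t_5=10

t_1 must be 9 (only option left). Strike 9 from t_2, t_3.
t_4 must be 7 (only option left). Strike 7 from t_3, t_5.
t_5 has just one choice, so t_5 = 10.
That leaves t_3 = 6. Strike 6 from t_2.
t_2 must be 8 (only option left).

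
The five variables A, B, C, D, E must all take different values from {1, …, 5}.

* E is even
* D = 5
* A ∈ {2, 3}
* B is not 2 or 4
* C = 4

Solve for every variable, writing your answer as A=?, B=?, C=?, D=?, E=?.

C's domain is down to {4}, so C = 4. Remove 4 from E.
That leaves D = 5. Strike 5 from B.
E's domain is down to {2}, so E = 2. Strike 2 from A.
A has just one choice, so A = 3. Remove 3 from B.
B has just one choice, so B = 1.

A=3, B=1, C=4, D=5, E=2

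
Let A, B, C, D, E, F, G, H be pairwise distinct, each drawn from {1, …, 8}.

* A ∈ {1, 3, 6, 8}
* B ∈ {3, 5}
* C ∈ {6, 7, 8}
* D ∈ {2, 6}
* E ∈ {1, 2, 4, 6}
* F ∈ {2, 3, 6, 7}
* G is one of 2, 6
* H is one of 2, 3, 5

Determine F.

The 8 variables draw from only 8 values {1, 2, 3, 4, 5, 6, 7, 8}, so each is used; only E can be 4, hence E = 4.
Among the 7 still-open variables, 1 fits only A (and all 7 values in {1, 2, 3, 5, 6, 7, 8} must be used), so A = 1.
Among the 6 still-open variables, 8 fits only C (and all 6 values in {2, 3, 5, 6, 7, 8} must be used), so C = 8.
Among the 5 still-open variables, 7 fits only F (and all 5 values in {2, 3, 5, 6, 7} must be used), so F = 7.

7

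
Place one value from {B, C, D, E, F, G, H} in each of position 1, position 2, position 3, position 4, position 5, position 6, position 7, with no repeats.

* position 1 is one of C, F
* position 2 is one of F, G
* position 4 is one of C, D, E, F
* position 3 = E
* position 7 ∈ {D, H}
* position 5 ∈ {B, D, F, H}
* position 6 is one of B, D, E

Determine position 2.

G

position 3 must be E (only option left). So position 4, position 6 can't be E.
Among the 6 still-open variables, G fits only position 2 (and all 6 values in {B, C, D, F, G, H} must be used), so position 2 = G.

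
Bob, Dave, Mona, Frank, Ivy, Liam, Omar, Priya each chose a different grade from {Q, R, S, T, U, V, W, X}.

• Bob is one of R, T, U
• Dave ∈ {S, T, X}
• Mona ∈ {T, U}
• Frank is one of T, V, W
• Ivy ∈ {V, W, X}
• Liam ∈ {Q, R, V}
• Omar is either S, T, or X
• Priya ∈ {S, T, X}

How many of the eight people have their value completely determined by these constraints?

The 8 variables together cover exactly {Q, R, S, T, U, V, W, X} — 8 values for 8 variables — and Q appears only in Liam's list, so Liam = Q.
Among the 7 still-open variables, R fits only Bob (and all 7 values in {R, S, T, U, V, W, X} must be used), so Bob = R.
The 6 still-open variables together cover exactly {S, T, U, V, W, X} — 6 values for 6 variables — and U appears only in Mona's list, so Mona = U.
The 3 variables Dave, Omar, Priya are confined to {S, T, X}, which locks those values in; drop them from Frank, Ivy.
Determined: Bob=R, Mona=U, Liam=Q. The other people each still have more than one consistent value. That makes 3.

3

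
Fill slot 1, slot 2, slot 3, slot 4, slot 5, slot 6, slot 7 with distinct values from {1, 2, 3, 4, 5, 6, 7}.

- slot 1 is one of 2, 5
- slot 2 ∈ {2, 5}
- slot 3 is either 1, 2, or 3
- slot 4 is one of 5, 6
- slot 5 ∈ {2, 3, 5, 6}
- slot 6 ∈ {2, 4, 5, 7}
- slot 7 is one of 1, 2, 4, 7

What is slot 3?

1

The 2 variables slot 1 and slot 2 are confined to {2, 5}, which locks those values in; drop them from slot 3, slot 4, slot 5, slot 6, slot 7.
That leaves slot 4 = 6. So slot 5 can't be 6.
slot 5 must be 3 (only option left). So slot 3 can't be 3.
So slot 3 = 1.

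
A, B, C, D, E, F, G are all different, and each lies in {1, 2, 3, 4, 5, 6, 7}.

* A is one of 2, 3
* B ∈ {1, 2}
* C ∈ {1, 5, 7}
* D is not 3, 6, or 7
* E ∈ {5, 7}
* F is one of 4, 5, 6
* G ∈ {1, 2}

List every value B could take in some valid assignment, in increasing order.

Among the 7 variables, 3 fits only A (and all 7 values in {1, 2, 3, 4, 5, 6, 7} must be used), so A = 3.
The 6 still-open variables together cover exactly {1, 2, 4, 5, 6, 7} — 6 values for 6 variables — and 6 appears only in F's list, so F = 6.
The 5 still-open variables together cover exactly {1, 2, 4, 5, 7} — 5 values for 5 variables — and 4 appears only in D's list, so D = 4.
The 2 variables B and G are confined to {1, 2}, which locks those values in; drop them from C.
No further eliminations apply; B can still be any of 1, 2.

1, 2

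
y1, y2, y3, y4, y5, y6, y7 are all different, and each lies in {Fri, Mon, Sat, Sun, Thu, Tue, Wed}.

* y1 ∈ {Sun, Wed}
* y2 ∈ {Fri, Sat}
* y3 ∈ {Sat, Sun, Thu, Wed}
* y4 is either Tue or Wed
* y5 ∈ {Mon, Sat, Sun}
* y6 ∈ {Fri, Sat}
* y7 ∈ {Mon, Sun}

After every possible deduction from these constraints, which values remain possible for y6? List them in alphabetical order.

Among the 7 variables, Thu fits only y3 (and all 7 values in {Fri, Mon, Sat, Sun, Thu, Tue, Wed} must be used), so y3 = Thu.
The 6 still-open variables draw from only 6 values {Fri, Mon, Sat, Sun, Tue, Wed}, so each is used; only y4 can be Tue, hence y4 = Tue.
The 5 still-open variables draw from only 5 values {Fri, Mon, Sat, Sun, Wed}, so each is used; only y1 can be Wed, hence y1 = Wed.
y2 and y6 between them cover only {Fri, Sat} — a naked pair. Remove those values from y5.
No further eliminations apply; y6 can still be any of Fri, Sat.

Fri, Sat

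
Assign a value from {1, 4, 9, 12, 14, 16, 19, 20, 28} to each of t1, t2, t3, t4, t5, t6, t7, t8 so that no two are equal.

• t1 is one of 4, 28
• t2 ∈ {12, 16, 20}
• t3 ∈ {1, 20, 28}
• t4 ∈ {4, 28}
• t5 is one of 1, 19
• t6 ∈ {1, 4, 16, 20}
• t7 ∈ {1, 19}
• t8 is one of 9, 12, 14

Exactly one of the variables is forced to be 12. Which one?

t1 and t4 share exactly the 2 values {4, 28}; by pigeonhole those values go to them, so strike 4, 28 from t3, t6.
t5 and t7 between them cover only {1, 19} — a naked pair. Remove those values from t3, t6.
t3 must be 20 (only option left). So t2, t6 can't be 20.
t6 has just one choice, so t6 = 16. Eliminate 16 elsewhere: t2.
So 12 goes to t2.

t2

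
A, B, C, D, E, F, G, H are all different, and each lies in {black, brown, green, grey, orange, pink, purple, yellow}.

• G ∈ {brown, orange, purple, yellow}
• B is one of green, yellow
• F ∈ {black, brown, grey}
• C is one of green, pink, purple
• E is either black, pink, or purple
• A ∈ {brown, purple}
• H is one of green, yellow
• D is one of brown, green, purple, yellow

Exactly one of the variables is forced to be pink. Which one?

C

The 8 variables together cover exactly {black, brown, green, grey, orange, pink, purple, yellow} — 8 values for 8 variables — and grey appears only in F's list, so F = grey.
The 7 still-open variables together cover exactly {black, brown, green, orange, pink, purple, yellow} — 7 values for 7 variables — and black appears only in E's list, so E = black.
The 6 still-open variables draw from only 6 values {brown, green, orange, pink, purple, yellow}, so each is used; only G can be orange, hence G = orange.
The 5 still-open variables draw from only 5 values {brown, green, pink, purple, yellow}, so each is used; only C can be pink, hence C = pink.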